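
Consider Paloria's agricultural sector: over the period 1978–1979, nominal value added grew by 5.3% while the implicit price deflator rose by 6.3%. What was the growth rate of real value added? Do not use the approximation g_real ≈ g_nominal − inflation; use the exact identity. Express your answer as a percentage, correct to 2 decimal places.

-0.94%

(1 + g_nom) = (1 + g_real)(1 + π), so g_real = 1.0530 / 1.0630 − 1 = -0.00941.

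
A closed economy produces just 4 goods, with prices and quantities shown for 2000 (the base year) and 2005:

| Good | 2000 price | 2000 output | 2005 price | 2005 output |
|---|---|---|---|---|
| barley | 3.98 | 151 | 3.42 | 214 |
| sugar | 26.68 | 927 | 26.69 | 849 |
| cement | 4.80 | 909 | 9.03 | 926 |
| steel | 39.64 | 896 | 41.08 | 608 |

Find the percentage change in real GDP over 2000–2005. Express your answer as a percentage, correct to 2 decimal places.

-20.19%

Real GDP 2000 = Nominal GDP 2000 = 3.98·151 + 26.68·927 + 4.80·909 + 39.64·896 = 65213.98.
Real GDP 2005 (at 2000 prices) = 3.98·214 + 26.68·849 + 4.80·926 + 39.64·608 = 52048.96.
Real growth = 52048.96/65213.98 − 1 = -0.2019.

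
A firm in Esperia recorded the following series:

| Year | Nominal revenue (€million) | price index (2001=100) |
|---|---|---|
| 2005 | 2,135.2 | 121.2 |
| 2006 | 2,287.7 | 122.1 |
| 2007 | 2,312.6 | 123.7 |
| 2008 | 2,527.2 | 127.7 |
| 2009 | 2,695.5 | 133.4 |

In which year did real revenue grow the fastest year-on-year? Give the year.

2006

2006: real = 2287.7/1.221 = 1873.63; growth vs 2005 (1761.72) = 6.35%.
2007: real = 2312.6/1.237 = 1869.52; growth vs 2006 (1873.63) = -0.22%.
2008: real = 2527.2/1.277 = 1979.01; growth vs 2007 (1869.52) = 5.86%.
2009: real = 2695.5/1.334 = 2020.61; growth vs 2008 (1979.01) = 2.10%.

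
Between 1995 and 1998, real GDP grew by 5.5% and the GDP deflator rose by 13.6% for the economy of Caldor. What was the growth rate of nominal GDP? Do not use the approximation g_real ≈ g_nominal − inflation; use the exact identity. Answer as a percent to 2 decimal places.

19.85%

(1 + g_nom) = (1 + g_real)(1 + π) = 1.0550 × 1.1360 = 1.19848.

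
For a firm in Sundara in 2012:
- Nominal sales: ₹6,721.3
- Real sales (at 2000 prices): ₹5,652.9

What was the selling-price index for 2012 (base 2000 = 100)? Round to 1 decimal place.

selling-price index = (Nominal / Real) × 100 = 6721.3 / 5652.9 × 100 = 118.90.

118.9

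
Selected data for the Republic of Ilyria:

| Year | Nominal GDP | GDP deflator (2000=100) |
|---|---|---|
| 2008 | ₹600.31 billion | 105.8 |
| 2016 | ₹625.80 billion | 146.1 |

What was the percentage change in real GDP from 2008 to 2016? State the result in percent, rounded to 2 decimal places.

Real GDP 2008 = 600.31 / 1.058 = 567.40.
Real GDP 2016 = 625.80 / 1.461 = 428.34.
Real growth = 428.34 / 567.40 − 1 = -0.2451.

-24.51%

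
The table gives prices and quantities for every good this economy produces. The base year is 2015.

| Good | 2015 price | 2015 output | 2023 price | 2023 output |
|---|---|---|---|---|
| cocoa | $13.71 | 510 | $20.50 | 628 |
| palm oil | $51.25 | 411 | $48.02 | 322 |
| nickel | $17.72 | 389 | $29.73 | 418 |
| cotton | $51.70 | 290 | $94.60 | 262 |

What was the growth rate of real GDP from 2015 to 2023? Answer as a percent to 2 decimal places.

Real GDP 2015 = Nominal GDP 2015 = 13.71·510 + 51.25·411 + 17.72·389 + 51.70·290 = 49941.93.
Real GDP 2023 (at 2015 prices) = 13.71·628 + 51.25·322 + 17.72·418 + 51.70·262 = 46064.74.
Real growth = 46064.74/49941.93 − 1 = -0.0776.

-7.76%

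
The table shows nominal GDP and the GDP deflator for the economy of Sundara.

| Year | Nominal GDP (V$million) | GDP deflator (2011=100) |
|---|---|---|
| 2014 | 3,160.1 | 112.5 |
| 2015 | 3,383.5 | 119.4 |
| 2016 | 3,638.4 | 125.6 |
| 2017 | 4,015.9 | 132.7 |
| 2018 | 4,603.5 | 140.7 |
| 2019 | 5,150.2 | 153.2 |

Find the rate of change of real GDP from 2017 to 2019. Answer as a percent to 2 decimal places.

11.08%

Real GDP 2017 = 4015.9/1.327 = 3026.30.
Real GDP 2019 = 5150.2/1.532 = 3361.75.
Change = 3361.75/3026.30 − 1 = 0.1108.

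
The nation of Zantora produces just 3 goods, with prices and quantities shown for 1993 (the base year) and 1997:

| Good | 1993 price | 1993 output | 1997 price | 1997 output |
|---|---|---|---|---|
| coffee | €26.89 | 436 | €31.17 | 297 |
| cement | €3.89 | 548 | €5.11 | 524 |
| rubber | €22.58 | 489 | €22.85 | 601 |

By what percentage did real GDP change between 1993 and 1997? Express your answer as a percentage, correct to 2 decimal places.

Real GDP 1993 = Nominal GDP 1993 = 26.89·436 + 3.89·548 + 22.58·489 = 24897.38.
Real GDP 1997 (at 1993 prices) = 26.89·297 + 3.89·524 + 22.58·601 = 23595.27.
Real growth = 23595.27/24897.38 − 1 = -0.0523.

-5.23%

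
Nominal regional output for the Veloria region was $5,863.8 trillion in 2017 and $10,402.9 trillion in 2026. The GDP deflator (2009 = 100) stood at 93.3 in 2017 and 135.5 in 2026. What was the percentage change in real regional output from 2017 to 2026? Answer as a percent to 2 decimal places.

22.16%

Deflate each year: 2017 → 5863.8/0.933 = 6284.89; 2026 → 10402.9/1.355 = 7677.42.
So real regional output changed by 7677.42/6284.89 − 1 = 0.2216, i.e. 22.16%.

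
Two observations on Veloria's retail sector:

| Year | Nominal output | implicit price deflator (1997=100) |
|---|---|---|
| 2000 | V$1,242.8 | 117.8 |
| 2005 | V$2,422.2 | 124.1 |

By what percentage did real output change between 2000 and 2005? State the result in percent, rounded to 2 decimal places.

85.00%

Deflate each year: 2000 → 1242.8/1.178 = 1055.01; 2005 → 2422.2/1.241 = 1951.81.
So real output changed by 1951.81/1055.01 − 1 = 0.8500, i.e. 85.00%.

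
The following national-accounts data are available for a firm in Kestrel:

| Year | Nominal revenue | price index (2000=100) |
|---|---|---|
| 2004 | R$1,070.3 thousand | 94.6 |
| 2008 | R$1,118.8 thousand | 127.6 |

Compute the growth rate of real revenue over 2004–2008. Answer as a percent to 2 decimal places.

-22.50%

Real revenue 2004 = 1070.3 / 0.946 = 1131.40.
Real revenue 2008 = 1118.8 / 1.276 = 876.80.
Real growth = 876.80 / 1131.40 − 1 = -0.2250.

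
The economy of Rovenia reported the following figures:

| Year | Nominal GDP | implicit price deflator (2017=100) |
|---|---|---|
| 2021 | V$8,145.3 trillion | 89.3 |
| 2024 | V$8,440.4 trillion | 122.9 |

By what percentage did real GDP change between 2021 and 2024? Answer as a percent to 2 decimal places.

-24.71%

Real GDP 2021 = 8145.3 / 0.893 = 9121.28.
Real GDP 2024 = 8440.4 / 1.229 = 6867.70.
Real growth = 6867.70 / 9121.28 − 1 = -0.2471.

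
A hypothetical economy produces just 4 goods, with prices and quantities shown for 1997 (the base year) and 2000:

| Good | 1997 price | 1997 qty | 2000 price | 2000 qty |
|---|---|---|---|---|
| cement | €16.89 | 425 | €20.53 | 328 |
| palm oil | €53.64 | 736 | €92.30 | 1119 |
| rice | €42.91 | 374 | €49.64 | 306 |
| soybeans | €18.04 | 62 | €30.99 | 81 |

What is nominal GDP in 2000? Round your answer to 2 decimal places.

Nominal GDP 2000 = Σ (p_2000 × q_2000) = 20.53·328 + 92.30·1119 + 49.64·306 + 30.99·81 = 127717.57.

€127717.57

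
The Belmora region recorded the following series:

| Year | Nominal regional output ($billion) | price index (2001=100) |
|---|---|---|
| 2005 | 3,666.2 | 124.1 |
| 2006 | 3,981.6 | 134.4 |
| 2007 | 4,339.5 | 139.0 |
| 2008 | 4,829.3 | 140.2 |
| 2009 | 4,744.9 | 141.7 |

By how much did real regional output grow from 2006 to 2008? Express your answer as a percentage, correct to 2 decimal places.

16.27%

Real regional output 2006 = 3981.6/1.344 = 2962.50.
Real regional output 2008 = 4829.3/1.402 = 3444.58.
Change = 3444.58/2962.50 − 1 = 0.1627.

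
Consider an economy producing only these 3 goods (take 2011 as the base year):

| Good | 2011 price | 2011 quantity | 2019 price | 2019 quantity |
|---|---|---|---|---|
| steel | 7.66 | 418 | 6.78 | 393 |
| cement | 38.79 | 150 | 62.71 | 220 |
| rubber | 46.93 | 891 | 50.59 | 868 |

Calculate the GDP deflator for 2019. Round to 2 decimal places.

Nominal GDP 2019 = 6.78·393 + 62.71·220 + 50.59·868 = 60372.86.
Real GDP 2019 (at 2011 prices) = 7.66·393 + 38.79·220 + 46.93·868 = 52279.42.
Deflator = Nominal/Real × 100 = 60372.86/52279.42 × 100 = 115.481.

115.48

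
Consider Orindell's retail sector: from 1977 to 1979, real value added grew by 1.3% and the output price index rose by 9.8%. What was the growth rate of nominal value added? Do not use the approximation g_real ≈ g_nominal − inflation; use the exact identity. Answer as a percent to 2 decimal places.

(1 + g_nom) = (1 + g_real)(1 + π) = 1.0130 × 1.0980 = 1.11227.

11.23%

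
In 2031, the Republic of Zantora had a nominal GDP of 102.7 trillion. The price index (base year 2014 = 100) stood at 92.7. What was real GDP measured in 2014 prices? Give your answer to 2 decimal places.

Real GDP = Nominal / (price index/100) = 102.7 / 0.927 = 110.79.

110.79 trillion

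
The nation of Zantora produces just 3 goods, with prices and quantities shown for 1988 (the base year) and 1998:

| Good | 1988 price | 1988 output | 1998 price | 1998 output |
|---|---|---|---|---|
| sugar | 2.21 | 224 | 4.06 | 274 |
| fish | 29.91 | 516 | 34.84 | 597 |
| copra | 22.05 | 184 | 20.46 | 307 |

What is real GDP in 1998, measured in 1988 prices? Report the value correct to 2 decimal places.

25231.16

Real GDP 1998 = Σ (p_1988 × q_1998) = 2.21·274 + 29.91·597 + 22.05·307 = 25231.16.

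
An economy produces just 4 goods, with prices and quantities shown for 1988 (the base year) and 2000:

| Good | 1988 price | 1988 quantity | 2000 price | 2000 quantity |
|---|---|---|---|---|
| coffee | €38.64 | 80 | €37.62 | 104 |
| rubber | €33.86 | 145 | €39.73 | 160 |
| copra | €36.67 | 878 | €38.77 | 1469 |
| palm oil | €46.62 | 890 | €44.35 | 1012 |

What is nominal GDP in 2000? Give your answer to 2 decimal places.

Nominal GDP 2000 = Σ (p_2000 × q_2000) = 37.62·104 + 39.73·160 + 38.77·1469 + 44.35·1012 = 112104.61.

€112104.61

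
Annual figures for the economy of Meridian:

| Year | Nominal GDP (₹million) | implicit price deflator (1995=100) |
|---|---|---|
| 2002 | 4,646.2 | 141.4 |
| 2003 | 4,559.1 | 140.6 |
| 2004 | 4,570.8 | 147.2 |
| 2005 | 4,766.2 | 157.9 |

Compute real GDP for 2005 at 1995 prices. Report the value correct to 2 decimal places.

₹3,018.49 million

Real GDP 2005 = 4766.2 / 1.579 = 3018.49.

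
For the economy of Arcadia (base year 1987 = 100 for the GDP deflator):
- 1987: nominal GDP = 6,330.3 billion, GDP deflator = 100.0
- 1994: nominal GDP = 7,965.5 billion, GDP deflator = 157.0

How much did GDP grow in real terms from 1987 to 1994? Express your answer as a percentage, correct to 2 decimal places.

Real GDP 1987 = 6330.3 / 1.000 = 6330.30.
Real GDP 1994 = 7965.5 / 1.570 = 5073.57.
Real growth = 5073.57 / 6330.30 − 1 = -0.1985.

-19.85%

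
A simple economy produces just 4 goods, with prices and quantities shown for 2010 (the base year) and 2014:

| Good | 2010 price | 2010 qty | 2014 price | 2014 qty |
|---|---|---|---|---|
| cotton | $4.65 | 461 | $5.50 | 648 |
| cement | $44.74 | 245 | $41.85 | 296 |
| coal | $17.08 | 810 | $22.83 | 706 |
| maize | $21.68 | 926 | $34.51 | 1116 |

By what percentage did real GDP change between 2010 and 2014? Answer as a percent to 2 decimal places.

11.69%

Real GDP 2010 = Nominal GDP 2010 = 4.65·461 + 44.74·245 + 17.08·810 + 21.68·926 = 47015.43.
Real GDP 2014 (at 2010 prices) = 4.65·648 + 44.74·296 + 17.08·706 + 21.68·1116 = 52509.60.
Real growth = 52509.60/47015.43 − 1 = 0.1169.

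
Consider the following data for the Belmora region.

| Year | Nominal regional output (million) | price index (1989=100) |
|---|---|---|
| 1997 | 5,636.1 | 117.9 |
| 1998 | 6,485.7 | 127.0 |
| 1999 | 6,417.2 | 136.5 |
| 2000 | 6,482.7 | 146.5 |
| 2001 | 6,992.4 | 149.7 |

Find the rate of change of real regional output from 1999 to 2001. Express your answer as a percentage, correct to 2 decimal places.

Real regional output 1999 = 6417.2/1.365 = 4701.25.
Real regional output 2001 = 6992.4/1.497 = 4670.94.
Change = 4670.94/4701.25 − 1 = -0.0064.

-0.64%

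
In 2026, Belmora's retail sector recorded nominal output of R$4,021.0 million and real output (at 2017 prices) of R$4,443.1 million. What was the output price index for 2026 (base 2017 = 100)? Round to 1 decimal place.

output price index = (Nominal / Real) × 100 = 4021.0 / 4443.1 × 100 = 90.50.

90.5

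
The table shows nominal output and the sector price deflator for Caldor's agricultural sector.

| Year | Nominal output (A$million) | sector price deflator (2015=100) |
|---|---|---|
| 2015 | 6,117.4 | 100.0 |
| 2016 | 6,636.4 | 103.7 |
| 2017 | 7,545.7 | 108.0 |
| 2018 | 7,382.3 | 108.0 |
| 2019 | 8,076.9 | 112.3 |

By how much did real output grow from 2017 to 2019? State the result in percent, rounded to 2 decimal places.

2.94%

Real output 2017 = 7545.7/1.080 = 6986.76.
Real output 2019 = 8076.9/1.123 = 7192.25.
Change = 7192.25/6986.76 − 1 = 0.0294.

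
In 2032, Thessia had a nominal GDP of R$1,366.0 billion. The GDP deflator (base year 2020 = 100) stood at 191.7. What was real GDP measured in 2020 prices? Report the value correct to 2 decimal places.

Real GDP = Nominal / (GDP deflator/100) = 1366.0 / 1.917 = 712.57.

R$712.57 billion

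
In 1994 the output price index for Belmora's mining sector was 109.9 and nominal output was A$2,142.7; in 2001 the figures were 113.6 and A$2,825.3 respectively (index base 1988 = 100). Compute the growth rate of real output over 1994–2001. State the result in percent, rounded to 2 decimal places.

27.56%

Deflate each year: 1994 → 2142.7/1.099 = 1949.68; 2001 → 2825.3/1.136 = 2487.06.
So real output changed by 2487.06/1949.68 − 1 = 0.2756, i.e. 27.56%.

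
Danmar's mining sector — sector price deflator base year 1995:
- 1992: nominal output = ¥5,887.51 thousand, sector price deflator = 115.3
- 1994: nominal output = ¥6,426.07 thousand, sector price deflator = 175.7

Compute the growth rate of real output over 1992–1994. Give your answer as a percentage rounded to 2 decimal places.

-28.37%

Real output 1992 = 5887.51 / 1.153 = 5106.25.
Real output 1994 = 6426.07 / 1.757 = 3657.41.
Real growth = 3657.41 / 5106.25 − 1 = -0.2837.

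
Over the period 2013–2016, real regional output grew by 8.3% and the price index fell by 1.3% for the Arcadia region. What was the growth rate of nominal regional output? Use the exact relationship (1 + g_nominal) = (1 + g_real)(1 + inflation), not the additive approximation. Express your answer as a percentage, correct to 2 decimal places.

6.89%

(1 + g_nom) = (1 + g_real)(1 + π) = 1.0830 × 0.9870 = 1.06892.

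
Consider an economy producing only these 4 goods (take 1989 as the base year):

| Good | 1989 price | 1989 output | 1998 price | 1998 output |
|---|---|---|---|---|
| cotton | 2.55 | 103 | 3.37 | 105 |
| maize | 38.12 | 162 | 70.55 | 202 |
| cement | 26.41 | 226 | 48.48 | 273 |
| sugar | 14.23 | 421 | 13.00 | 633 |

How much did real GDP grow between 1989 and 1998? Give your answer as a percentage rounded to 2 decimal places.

Real GDP 1989 = Nominal GDP 1989 = 2.55·103 + 38.12·162 + 26.41·226 + 14.23·421 = 18397.58.
Real GDP 1998 (at 1989 prices) = 2.55·105 + 38.12·202 + 26.41·273 + 14.23·633 = 24185.51.
Real growth = 24185.51/18397.58 − 1 = 0.3146.

31.46%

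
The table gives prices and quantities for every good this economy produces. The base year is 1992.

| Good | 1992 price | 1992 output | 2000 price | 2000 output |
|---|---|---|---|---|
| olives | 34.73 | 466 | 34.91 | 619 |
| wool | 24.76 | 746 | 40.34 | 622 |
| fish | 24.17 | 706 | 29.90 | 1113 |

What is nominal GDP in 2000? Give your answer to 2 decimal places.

Nominal GDP 2000 = Σ (p_2000 × q_2000) = 34.91·619 + 40.34·622 + 29.90·1113 = 79979.47.

79979.47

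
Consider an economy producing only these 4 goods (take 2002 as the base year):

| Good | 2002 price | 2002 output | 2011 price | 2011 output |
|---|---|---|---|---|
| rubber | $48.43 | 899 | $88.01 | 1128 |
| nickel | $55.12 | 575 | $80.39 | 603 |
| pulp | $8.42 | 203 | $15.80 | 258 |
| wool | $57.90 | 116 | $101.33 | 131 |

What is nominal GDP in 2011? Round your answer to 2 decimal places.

Nominal GDP 2011 = Σ (p_2011 × q_2011) = 88.01·1128 + 80.39·603 + 15.80·258 + 101.33·131 = 165101.08.

$165101.08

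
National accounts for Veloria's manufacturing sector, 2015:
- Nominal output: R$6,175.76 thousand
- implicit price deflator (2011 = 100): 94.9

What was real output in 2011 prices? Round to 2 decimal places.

Real output = Nominal / (implicit price deflator/100) = 6175.76 / 0.949 = 6507.65.

R$6,507.65 thousand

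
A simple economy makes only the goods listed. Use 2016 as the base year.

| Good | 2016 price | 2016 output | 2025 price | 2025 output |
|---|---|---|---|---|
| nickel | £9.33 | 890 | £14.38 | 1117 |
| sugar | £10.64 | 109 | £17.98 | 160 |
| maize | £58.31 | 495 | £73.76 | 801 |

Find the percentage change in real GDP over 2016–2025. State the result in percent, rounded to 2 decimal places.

53.50%

Real GDP 2016 = Nominal GDP 2016 = 9.33·890 + 10.64·109 + 58.31·495 = 38326.91.
Real GDP 2025 (at 2016 prices) = 9.33·1117 + 10.64·160 + 58.31·801 = 58830.32.
Real growth = 58830.32/38326.91 − 1 = 0.5350.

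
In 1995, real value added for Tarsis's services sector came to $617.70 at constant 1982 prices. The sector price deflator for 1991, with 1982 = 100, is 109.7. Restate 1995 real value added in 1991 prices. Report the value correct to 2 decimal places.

$677.62

Real value added in 1991 prices = Real value added in 1982 prices × (P_1991/P_1982) = 617.70 × 1.097 = 677.62.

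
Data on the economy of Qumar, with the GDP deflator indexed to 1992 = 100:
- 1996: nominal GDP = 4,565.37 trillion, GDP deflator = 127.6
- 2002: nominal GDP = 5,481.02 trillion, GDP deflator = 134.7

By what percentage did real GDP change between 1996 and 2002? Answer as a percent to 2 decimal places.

Deflate each year: 1996 → 4565.37/1.276 = 3577.88; 2002 → 5481.02/1.347 = 4069.06.
So real GDP changed by 4069.06/3577.88 − 1 = 0.1373, i.e. 13.73%.

13.73%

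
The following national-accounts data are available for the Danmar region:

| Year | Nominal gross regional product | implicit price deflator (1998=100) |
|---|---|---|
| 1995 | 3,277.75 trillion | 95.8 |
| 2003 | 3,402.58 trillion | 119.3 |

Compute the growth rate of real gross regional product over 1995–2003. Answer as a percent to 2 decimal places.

-16.64%

Real gross regional product 1995 = 3277.75 / 0.958 = 3421.45.
Real gross regional product 2003 = 3402.58 / 1.193 = 2852.12.
Real growth = 2852.12 / 3421.45 − 1 = -0.1664.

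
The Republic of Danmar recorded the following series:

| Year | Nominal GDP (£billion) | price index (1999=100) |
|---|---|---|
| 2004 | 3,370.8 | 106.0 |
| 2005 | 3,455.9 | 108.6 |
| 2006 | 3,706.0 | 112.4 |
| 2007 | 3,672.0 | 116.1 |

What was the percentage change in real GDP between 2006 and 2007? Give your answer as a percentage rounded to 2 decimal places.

Real GDP 2006 = 3706.0/1.124 = 3297.15.
Real GDP 2007 = 3672.0/1.161 = 3162.79.
Change = 3162.79/3297.15 − 1 = -0.0408.

-4.08%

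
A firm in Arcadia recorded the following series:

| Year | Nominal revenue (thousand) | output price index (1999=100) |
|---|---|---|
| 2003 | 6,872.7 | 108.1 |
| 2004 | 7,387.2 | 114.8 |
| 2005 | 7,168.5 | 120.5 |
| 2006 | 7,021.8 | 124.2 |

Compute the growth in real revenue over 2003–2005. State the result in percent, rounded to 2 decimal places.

Real revenue 2003 = 6872.7/1.081 = 6357.72.
Real revenue 2005 = 7168.5/1.205 = 5948.96.
Change = 5948.96/6357.72 − 1 = -0.0643.

-6.43%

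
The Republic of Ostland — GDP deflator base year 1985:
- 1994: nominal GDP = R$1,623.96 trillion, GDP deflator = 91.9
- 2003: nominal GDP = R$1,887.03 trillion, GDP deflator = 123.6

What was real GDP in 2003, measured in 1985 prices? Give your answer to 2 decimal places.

R$1,526.72 trillion

Real GDP = Nominal / (GDP deflator/100) = 1887.03 / 1.236 = 1526.72.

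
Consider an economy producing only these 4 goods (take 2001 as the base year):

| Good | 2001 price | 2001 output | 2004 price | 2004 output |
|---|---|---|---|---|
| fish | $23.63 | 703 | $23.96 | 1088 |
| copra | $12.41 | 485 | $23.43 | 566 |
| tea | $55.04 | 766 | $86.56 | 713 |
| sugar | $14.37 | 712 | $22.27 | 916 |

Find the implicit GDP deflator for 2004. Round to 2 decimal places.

142.64

Nominal GDP 2004 = 23.96·1088 + 23.43·566 + 86.56·713 + 22.27·916 = 121446.46.
Real GDP 2004 (at 2001 prices) = 23.63·1088 + 12.41·566 + 55.04·713 + 14.37·916 = 85139.94.
Deflator = Nominal/Real × 100 = 121446.46/85139.94 × 100 = 142.643.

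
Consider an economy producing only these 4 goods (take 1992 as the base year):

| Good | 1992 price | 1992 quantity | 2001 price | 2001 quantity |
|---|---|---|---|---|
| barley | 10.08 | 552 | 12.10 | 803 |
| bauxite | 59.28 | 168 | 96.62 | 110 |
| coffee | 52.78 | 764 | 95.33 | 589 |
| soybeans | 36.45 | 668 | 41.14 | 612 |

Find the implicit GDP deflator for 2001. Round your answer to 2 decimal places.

149.50

Nominal GDP 2001 = 12.10·803 + 96.62·110 + 95.33·589 + 41.14·612 = 101671.55.
Real GDP 2001 (at 1992 prices) = 10.08·803 + 59.28·110 + 52.78·589 + 36.45·612 = 68009.86.
Deflator = Nominal/Real × 100 = 101671.55/68009.86 × 100 = 149.495.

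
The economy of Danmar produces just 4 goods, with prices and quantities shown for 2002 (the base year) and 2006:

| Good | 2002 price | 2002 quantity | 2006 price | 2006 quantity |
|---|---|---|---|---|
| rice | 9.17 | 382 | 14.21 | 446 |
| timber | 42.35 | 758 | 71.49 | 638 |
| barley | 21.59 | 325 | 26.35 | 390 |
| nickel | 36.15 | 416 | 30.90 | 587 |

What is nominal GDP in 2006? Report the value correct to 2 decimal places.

80363.08

Nominal GDP 2006 = Σ (p_2006 × q_2006) = 14.21·446 + 71.49·638 + 26.35·390 + 30.90·587 = 80363.08.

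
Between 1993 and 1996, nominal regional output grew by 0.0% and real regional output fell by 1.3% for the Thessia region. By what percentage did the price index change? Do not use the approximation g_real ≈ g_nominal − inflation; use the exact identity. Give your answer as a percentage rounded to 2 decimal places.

1.32%

(1 + g_nom) = (1 + g_real)(1 + π), so π = 1.0000 / 0.9870 − 1 = 0.01317.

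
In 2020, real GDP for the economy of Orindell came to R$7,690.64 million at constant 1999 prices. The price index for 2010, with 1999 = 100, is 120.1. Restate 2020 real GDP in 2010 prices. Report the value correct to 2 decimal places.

R$9,236.46 million

Real GDP in 2010 prices = Real GDP in 1999 prices × (P_2010/P_1999) = 7690.64 × 1.201 = 9236.46.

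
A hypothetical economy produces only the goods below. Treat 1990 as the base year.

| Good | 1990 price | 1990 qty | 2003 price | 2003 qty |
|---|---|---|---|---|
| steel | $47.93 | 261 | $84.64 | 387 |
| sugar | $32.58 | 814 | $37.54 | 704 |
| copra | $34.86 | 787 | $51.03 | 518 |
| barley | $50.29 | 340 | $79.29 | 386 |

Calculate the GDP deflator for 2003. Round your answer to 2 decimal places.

Nominal GDP 2003 = 84.64·387 + 37.54·704 + 51.03·518 + 79.29·386 = 116223.32.
Real GDP 2003 (at 1990 prices) = 47.93·387 + 32.58·704 + 34.86·518 + 50.29·386 = 78954.65.
Deflator = Nominal/Real × 100 = 116223.32/78954.65 × 100 = 147.203.

147.20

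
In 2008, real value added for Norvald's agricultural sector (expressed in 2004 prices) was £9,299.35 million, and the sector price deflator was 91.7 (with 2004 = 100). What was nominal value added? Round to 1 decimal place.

Nominal value added = Real × (sector price deflator/100) = 9299.35 × 0.917 = 8527.50.

£8,527.5 million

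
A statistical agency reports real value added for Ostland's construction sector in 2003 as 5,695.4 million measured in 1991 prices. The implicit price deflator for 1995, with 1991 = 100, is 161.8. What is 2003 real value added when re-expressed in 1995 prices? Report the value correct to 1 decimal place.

Real value added in 1995 prices = Real value added in 1991 prices × (P_1995/P_1991) = 5695.4 × 1.618 = 9215.16.

9,215.2 million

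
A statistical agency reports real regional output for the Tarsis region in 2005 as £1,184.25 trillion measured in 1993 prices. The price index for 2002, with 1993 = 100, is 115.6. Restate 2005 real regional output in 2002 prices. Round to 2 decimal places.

£1,368.99 trillion

Real regional output in 2002 prices = Real regional output in 1993 prices × (P_2002/P_1993) = 1184.25 × 1.156 = 1368.99.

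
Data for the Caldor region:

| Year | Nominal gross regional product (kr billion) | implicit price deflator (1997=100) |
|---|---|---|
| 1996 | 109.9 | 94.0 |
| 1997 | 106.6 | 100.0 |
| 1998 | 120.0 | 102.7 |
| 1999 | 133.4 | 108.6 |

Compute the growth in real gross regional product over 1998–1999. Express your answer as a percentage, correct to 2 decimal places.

5.13%

Real gross regional product 1998 = 120.0/1.027 = 116.85.
Real gross regional product 1999 = 133.4/1.086 = 122.84.
Change = 122.84/116.85 − 1 = 0.0513.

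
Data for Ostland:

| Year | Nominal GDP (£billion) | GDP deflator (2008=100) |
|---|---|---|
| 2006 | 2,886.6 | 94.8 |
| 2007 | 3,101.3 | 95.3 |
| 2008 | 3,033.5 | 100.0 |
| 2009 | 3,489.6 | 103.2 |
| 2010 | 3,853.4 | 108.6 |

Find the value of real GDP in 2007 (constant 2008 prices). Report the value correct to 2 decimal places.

£3,254.25 billion

Real GDP 2007 = 3101.3 / 0.953 = 3254.25.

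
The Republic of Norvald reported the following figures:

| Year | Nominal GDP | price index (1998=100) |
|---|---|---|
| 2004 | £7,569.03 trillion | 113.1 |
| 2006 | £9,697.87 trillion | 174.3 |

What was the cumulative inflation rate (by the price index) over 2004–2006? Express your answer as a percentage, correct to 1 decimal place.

Price-level change = 174.3 / 113.1 − 1 = 0.5411.

54.1%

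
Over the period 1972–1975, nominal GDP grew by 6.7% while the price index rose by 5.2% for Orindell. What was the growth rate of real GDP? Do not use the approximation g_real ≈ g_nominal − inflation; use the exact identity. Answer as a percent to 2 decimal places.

1.43%

(1 + g_nom) = (1 + g_real)(1 + π), so g_real = 1.0670 / 1.0520 − 1 = 0.01426.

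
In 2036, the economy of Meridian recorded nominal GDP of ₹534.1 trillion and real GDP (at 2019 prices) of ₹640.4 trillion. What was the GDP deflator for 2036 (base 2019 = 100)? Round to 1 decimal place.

83.4

GDP deflator = (Nominal / Real) × 100 = 534.1 / 640.4 × 100 = 83.40.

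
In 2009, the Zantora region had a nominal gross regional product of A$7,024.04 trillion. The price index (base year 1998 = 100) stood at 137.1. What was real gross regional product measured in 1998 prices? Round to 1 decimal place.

A$5,123.3 trillion

Real gross regional product = Nominal / (price index/100) = 7024.04 / 1.371 = 5123.30.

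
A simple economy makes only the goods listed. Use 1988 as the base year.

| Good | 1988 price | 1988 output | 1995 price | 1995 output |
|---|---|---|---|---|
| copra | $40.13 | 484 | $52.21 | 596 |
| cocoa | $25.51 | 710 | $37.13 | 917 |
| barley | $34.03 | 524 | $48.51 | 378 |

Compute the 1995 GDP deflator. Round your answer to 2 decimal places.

138.77

Nominal GDP 1995 = 52.21·596 + 37.13·917 + 48.51·378 = 83502.15.
Real GDP 1995 (at 1988 prices) = 40.13·596 + 25.51·917 + 34.03·378 = 60173.49.
Deflator = Nominal/Real × 100 = 83502.15/60173.49 × 100 = 138.769.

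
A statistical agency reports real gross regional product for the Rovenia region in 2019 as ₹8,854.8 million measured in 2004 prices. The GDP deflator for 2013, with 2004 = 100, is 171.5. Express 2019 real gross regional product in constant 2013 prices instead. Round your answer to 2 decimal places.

₹15,185.98 million

Real gross regional product in 2013 prices = Real gross regional product in 2004 prices × (P_2013/P_2004) = 8854.8 × 1.715 = 15185.98.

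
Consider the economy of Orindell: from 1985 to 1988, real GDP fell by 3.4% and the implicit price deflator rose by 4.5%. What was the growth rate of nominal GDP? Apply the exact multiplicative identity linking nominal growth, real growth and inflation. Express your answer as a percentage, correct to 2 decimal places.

(1 + g_nom) = (1 + g_real)(1 + π) = 0.9660 × 1.0450 = 1.00947.

0.95%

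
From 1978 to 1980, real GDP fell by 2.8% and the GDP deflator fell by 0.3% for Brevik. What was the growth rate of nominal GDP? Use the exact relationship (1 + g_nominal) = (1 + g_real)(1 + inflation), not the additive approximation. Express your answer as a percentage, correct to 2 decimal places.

(1 + g_nom) = (1 + g_real)(1 + π) = 0.9720 × 0.9970 = 0.96908.

-3.09%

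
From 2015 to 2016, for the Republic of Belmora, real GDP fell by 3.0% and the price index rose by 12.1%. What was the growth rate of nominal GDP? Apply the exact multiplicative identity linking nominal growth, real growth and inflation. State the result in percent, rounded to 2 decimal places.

8.74%

(1 + g_nom) = (1 + g_real)(1 + π) = 0.9700 × 1.1210 = 1.08737.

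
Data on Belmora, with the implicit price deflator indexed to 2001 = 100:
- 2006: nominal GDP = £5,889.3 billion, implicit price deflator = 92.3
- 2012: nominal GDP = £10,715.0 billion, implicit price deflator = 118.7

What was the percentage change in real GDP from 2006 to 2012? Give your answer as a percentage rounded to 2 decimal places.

41.47%

Deflate each year: 2006 → 5889.3/0.923 = 6380.61; 2012 → 10715.0/1.187 = 9026.96.
So real GDP changed by 9026.96/6380.61 − 1 = 0.4147, i.e. 41.47%.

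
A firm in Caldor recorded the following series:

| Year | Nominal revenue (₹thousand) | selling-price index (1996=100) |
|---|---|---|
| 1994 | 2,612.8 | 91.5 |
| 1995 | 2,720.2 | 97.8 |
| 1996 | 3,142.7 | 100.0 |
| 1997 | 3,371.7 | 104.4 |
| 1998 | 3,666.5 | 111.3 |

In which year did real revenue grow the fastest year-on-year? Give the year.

1995: real = 2720.2/0.978 = 2781.39; growth vs 1994 (2855.52) = -2.60%.
1996: real = 3142.7/1.000 = 3142.70; growth vs 1995 (2781.39) = 12.99%.
1997: real = 3371.7/1.044 = 3229.60; growth vs 1996 (3142.70) = 2.77%.
1998: real = 3666.5/1.113 = 3294.25; growth vs 1997 (3229.60) = 2.00%.

1996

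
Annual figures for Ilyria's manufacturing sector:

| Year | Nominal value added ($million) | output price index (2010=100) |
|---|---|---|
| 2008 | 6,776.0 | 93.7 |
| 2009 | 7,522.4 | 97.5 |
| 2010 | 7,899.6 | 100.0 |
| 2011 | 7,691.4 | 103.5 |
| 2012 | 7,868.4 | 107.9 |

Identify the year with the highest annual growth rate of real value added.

2009

2009: real = 7522.4/0.975 = 7715.28; growth vs 2008 (7231.59) = 6.69%.
2010: real = 7899.6/1.000 = 7899.60; growth vs 2009 (7715.28) = 2.39%.
2011: real = 7691.4/1.035 = 7431.30; growth vs 2010 (7899.60) = -5.93%.
2012: real = 7868.4/1.079 = 7292.31; growth vs 2011 (7431.30) = -1.87%.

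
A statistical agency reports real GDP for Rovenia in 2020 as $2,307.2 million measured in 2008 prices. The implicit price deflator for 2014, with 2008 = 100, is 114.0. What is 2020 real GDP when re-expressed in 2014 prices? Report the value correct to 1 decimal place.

$2,630.2 million

Real GDP in 2014 prices = Real GDP in 2008 prices × (P_2014/P_2008) = 2307.2 × 1.140 = 2630.21.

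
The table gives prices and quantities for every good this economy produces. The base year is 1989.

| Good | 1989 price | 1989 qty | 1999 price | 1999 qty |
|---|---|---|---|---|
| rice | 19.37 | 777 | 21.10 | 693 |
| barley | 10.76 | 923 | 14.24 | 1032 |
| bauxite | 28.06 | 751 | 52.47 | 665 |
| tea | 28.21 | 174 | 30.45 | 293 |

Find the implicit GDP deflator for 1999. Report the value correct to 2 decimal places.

142.13

Nominal GDP 1999 = 21.10·693 + 14.24·1032 + 52.47·665 + 30.45·293 = 73132.38.
Real GDP 1999 (at 1989 prices) = 19.37·693 + 10.76·1032 + 28.06·665 + 28.21·293 = 51453.16.
Deflator = Nominal/Real × 100 = 73132.38/51453.16 × 100 = 142.134.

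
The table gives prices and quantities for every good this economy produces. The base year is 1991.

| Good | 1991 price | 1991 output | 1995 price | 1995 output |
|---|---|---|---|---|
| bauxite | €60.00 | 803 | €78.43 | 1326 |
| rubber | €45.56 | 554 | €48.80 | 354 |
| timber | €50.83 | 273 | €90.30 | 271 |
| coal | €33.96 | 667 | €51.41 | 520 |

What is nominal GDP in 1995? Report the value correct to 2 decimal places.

Nominal GDP 1995 = Σ (p_1995 × q_1995) = 78.43·1326 + 48.80·354 + 90.30·271 + 51.41·520 = 172477.88.

€172477.88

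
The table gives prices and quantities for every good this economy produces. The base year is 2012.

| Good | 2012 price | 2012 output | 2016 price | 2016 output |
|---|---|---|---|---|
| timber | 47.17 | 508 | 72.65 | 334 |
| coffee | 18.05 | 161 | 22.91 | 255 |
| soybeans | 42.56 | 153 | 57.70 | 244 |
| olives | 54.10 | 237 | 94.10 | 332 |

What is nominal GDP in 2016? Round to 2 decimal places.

Nominal GDP 2016 = Σ (p_2016 × q_2016) = 72.65·334 + 22.91·255 + 57.70·244 + 94.10·332 = 75427.15.

75427.15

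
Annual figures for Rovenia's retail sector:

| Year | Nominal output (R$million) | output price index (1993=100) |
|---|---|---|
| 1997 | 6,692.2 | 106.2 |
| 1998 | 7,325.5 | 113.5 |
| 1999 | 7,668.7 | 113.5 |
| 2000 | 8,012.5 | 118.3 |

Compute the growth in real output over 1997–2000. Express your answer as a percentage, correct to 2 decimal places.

7.48%

Real output 1997 = 6692.2/1.062 = 6301.51.
Real output 2000 = 8012.5/1.183 = 6773.03.
Change = 6773.03/6301.51 − 1 = 0.0748.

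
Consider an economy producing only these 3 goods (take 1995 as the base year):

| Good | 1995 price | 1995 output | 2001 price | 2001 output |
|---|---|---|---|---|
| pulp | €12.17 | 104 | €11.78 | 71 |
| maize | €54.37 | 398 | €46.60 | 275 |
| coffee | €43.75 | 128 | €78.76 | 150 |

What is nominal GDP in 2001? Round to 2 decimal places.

Nominal GDP 2001 = Σ (p_2001 × q_2001) = 11.78·71 + 46.60·275 + 78.76·150 = 25465.38.

€25465.38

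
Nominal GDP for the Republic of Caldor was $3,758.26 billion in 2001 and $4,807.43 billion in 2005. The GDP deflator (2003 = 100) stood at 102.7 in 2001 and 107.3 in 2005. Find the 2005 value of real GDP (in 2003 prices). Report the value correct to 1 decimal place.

$4,480.4 billion

Real GDP = Nominal / (GDP deflator/100) = 4807.43 / 1.073 = 4480.36.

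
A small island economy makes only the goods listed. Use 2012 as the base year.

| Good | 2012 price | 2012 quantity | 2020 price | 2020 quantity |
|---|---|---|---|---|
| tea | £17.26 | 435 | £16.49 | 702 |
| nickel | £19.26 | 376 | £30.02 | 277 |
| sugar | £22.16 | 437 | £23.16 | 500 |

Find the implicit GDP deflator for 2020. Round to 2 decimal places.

Nominal GDP 2020 = 16.49·702 + 30.02·277 + 23.16·500 = 31471.52.
Real GDP 2020 (at 2012 prices) = 17.26·702 + 19.26·277 + 22.16·500 = 28531.54.
Deflator = Nominal/Real × 100 = 31471.52/28531.54 × 100 = 110.304.

110.30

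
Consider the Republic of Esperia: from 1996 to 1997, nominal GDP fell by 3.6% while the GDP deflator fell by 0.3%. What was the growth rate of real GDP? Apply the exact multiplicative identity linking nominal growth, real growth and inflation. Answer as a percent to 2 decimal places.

(1 + g_nom) = (1 + g_real)(1 + π), so g_real = 0.9640 / 0.9970 − 1 = -0.03310.

-3.31%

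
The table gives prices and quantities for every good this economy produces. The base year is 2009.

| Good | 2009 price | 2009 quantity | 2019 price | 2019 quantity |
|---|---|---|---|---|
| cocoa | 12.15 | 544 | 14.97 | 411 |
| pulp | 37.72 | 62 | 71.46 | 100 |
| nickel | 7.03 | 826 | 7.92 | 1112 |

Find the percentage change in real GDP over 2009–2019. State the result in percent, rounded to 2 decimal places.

Real GDP 2009 = Nominal GDP 2009 = 12.15·544 + 37.72·62 + 7.03·826 = 14755.02.
Real GDP 2019 (at 2009 prices) = 12.15·411 + 37.72·100 + 7.03·1112 = 16583.01.
Real growth = 16583.01/14755.02 − 1 = 0.1239.

12.39%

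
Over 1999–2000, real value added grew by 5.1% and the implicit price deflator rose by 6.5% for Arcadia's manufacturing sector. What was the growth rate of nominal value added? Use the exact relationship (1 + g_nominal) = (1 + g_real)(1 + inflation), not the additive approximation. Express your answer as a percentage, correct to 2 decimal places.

11.93%

(1 + g_nom) = (1 + g_real)(1 + π) = 1.0510 × 1.0650 = 1.11932.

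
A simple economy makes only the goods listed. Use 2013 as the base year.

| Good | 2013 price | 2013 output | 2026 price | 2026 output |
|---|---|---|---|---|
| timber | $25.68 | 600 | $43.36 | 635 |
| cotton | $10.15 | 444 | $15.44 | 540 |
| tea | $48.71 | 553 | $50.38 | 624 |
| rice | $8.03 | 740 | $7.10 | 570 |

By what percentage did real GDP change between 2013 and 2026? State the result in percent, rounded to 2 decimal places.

7.51%

Real GDP 2013 = Nominal GDP 2013 = 25.68·600 + 10.15·444 + 48.71·553 + 8.03·740 = 52793.43.
Real GDP 2026 (at 2013 prices) = 25.68·635 + 10.15·540 + 48.71·624 + 8.03·570 = 56759.94.
Real growth = 56759.94/52793.43 − 1 = 0.0751.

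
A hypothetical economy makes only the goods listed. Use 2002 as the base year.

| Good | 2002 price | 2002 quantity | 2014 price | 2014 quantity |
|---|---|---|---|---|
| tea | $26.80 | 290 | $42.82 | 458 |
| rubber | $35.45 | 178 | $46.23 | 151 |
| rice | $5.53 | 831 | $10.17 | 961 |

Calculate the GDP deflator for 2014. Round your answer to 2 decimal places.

Nominal GDP 2014 = 42.82·458 + 46.23·151 + 10.17·961 = 36365.66.
Real GDP 2014 (at 2002 prices) = 26.80·458 + 35.45·151 + 5.53·961 = 22941.68.
Deflator = Nominal/Real × 100 = 36365.66/22941.68 × 100 = 158.514.

158.51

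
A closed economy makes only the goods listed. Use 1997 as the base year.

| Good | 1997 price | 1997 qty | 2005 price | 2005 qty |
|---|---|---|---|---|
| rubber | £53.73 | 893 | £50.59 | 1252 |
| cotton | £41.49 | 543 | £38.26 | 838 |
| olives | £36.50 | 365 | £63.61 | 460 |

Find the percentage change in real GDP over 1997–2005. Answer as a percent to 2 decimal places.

41.75%

Real GDP 1997 = Nominal GDP 1997 = 53.73·893 + 41.49·543 + 36.50·365 = 83832.46.
Real GDP 2005 (at 1997 prices) = 53.73·1252 + 41.49·838 + 36.50·460 = 118828.58.
Real growth = 118828.58/83832.46 − 1 = 0.4175.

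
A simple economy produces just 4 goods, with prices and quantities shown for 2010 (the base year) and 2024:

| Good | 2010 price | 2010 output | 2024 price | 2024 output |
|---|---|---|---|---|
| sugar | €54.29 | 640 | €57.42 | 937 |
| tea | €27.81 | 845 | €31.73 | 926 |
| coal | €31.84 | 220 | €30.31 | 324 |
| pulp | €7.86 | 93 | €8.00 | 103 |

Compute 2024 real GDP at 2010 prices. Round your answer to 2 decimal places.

€87747.53

Real GDP 2024 = Σ (p_2010 × q_2024) = 54.29·937 + 27.81·926 + 31.84·324 + 7.86·103 = 87747.53.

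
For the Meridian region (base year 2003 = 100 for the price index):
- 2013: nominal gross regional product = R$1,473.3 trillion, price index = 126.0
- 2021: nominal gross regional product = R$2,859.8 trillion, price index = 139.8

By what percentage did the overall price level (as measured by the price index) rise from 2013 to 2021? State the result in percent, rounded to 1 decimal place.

Price-level change = 139.8 / 126.0 − 1 = 0.1095.

11.0%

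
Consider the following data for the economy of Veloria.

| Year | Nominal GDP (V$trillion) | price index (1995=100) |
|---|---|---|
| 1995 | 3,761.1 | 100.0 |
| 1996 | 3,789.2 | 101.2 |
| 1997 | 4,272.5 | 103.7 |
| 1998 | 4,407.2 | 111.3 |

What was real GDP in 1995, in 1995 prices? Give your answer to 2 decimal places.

Real GDP 1995 = 3761.1 / 1.000 = 3761.10.

V$3,761.10 trillion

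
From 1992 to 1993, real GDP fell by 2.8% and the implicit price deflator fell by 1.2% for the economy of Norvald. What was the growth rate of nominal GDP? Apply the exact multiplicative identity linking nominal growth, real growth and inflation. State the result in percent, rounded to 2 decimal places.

-3.97%

(1 + g_nom) = (1 + g_real)(1 + π) = 0.9720 × 0.9880 = 0.96034.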